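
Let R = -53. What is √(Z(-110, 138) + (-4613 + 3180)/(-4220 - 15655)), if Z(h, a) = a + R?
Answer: 2*√336048090/3975 ≈ 9.2234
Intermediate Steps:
Z(h, a) = -53 + a (Z(h, a) = a - 53 = -53 + a)
√(Z(-110, 138) + (-4613 + 3180)/(-4220 - 15655)) = √((-53 + 138) + (-4613 + 3180)/(-4220 - 15655)) = √(85 - 1433/(-19875)) = √(85 - 1433*(-1/19875)) = √(85 + 1433/19875) = √(1690808/19875) = 2*√336048090/3975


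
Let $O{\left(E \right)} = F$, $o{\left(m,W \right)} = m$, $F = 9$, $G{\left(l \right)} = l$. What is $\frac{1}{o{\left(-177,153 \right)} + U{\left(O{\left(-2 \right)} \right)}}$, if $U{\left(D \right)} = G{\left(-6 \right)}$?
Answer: $- \frac{1}{183} \approx -0.0054645$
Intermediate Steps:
$O{\left(E \right)} = 9$
$U{\left(D \right)} = -6$
$\frac{1}{o{\left(-177,153 \right)} + U{\left(O{\left(-2 \right)} \right)}} = \frac{1}{-177 - 6} = \frac{1}{-183} = - \frac{1}{183}$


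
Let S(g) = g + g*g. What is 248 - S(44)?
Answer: -1732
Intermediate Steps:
S(g) = g + g²
248 - S(44) = 248 - 44*(1 + 44) = 248 - 44*45 = 248 - 1*1980 = 248 - 1980 = -1732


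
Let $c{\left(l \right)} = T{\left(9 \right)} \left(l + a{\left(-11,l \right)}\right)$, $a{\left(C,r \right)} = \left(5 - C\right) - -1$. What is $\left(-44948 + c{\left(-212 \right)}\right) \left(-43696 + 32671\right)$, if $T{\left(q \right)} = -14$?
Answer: $465453450$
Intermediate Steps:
$a{\left(C,r \right)} = 6 - C$ ($a{\left(C,r \right)} = \left(5 - C\right) + 1 = 6 - C$)
$c{\left(l \right)} = -238 - 14 l$ ($c{\left(l \right)} = - 14 \left(l + \left(6 - -11\right)\right) = - 14 \left(l + \left(6 + 11\right)\right) = - 14 \left(l + 17\right) = - 14 \left(17 + l\right) = -238 - 14 l$)
$\left(-44948 + c{\left(-212 \right)}\right) \left(-43696 + 32671\right) = \left(-44948 - -2730\right) \left(-43696 + 32671\right) = \left(-44948 + \left(-238 + 2968\right)\right) \left(-11025\right) = \left(-44948 + 2730\right) \left(-11025\right) = \left(-42218\right) \left(-11025\right) = 465453450$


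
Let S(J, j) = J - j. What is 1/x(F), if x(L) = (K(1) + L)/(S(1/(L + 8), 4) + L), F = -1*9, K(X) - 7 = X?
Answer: 14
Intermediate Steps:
K(X) = 7 + X
F = -9
x(L) = (8 + L)/(-4 + L + 1/(8 + L)) (x(L) = ((7 + 1) + L)/((1/(L + 8) - 1*4) + L) = (8 + L)/((1/(8 + L) - 4) + L) = (8 + L)/((-4 + 1/(8 + L)) + L) = (8 + L)/(-4 + L + 1/(8 + L)))
1/x(F) = 1/((8 - 9)**2/(1 + (-4 - 9)*(8 - 9))) = 1/((-1)**2/(1 - 13*(-1))) = 1/(1/(1 + 13)) = 1/(1/14) = 14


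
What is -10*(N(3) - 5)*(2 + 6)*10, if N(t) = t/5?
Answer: 3520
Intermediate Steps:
N(t) = t/5 (N(t) = t*(⅕) = t/5)
-10*(N(3) - 5)*(2 + 6)*10 = -10*((⅕)*3 - 5)*(2 + 6)*10 = -10*(⅗ - 5)*8*10 = -(-44)*8*10 = -10*(-176/5)*10 = 352*10 = 3520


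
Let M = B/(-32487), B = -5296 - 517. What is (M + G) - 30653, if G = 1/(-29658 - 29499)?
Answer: -2805219865313/91515879 ≈ -30653.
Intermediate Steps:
B = -5813
G = -1/59157 (G = 1/(-59157) = -1/59157 ≈ -1.6904e-5)
M = 5813/32487 (M = -5813/(-32487) = -5813*(-1/32487) = 5813/32487 ≈ 0.17893)
(M + G) - 30653 = (5813/32487 - 1/59157) - 30653 = 16373674/91515879 - 30653 = -2805219865313/91515879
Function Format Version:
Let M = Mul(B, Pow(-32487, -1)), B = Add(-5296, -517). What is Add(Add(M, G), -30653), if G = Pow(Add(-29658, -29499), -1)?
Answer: Rational(-2805219865313, 91515879) ≈ -30653.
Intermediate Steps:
B = -5813
G = Rational(-1, 59157) (G = Pow(-59157, -1) = Rational(-1, 59157) ≈ -1.6904e-5)
M = Rational(5813, 32487) (M = Mul(-5813, Pow(-32487, -1)) = Mul(-5813, Rational(-1, 32487)) = Rational(5813, 32487) ≈ 0.17893)
Add(Add(M, G), -30653) = Add(Add(Rational(5813, 32487), Rational(-1, 59157)), -30653) = Add(Rational(16373674, 91515879), -30653) = Rational(-2805219865313, 91515879)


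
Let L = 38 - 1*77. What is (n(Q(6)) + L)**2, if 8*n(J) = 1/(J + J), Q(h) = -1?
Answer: 390625/256 ≈ 1525.9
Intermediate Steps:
n(J) = 1/(16*J) (n(J) = 1/(8*(J + J)) = 1/(8*((2*J))) = (1/(2*J))/8 = 1/(16*J))
L = -39 (L = 38 - 77 = -39)
(n(Q(6)) + L)**2 = ((1/16)/(-1) - 39)**2 = ((1/16)*(-1) - 39)**2 = (-1/16 - 39)**2 = (-625/16)**2 = 390625/256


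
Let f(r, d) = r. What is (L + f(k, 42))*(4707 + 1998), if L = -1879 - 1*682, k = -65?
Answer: -17607330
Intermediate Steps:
L = -2561 (L = -1879 - 682 = -2561)
(L + f(k, 42))*(4707 + 1998) = (-2561 - 65)*(4707 + 1998) = -2626*6705 = -17607330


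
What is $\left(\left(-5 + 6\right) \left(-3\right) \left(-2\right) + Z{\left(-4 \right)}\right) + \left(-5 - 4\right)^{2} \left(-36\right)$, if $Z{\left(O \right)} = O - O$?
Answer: $-2910$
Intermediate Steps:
$Z{\left(O \right)} = 0$
$\left(\left(-5 + 6\right) \left(-3\right) \left(-2\right) + Z{\left(-4 \right)}\right) + \left(-5 - 4\right)^{2} \left(-36\right) = \left(\left(-5 + 6\right) \left(-3\right) \left(-2\right) + 0\right) + \left(-5 - 4\right)^{2} \left(-36\right) = \left(1 \left(-3\right) \left(-2\right) + 0\right) + \left(-9\right)^{2} \left(-36\right) = \left(\left(-3\right) \left(-2\right) + 0\right) + 81 \left(-36\right) = \left(6 + 0\right) - 2916 = 6 - 2916 = -2910$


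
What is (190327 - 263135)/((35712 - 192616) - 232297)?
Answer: 72808/389201 ≈ 0.18707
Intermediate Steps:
(190327 - 263135)/((35712 - 192616) - 232297) = -72808/(-156904 - 232297) = -72808/(-389201) = -72808*(-1/389201) = 72808/389201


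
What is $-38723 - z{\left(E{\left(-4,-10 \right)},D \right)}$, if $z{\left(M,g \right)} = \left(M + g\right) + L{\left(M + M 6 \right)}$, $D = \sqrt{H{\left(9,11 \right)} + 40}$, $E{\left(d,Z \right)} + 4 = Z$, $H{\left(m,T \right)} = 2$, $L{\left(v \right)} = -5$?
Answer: $-38704 - \sqrt{42} \approx -38711.0$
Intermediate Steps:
$E{\left(d,Z \right)} = -4 + Z$
$D = \sqrt{42}$ ($D = \sqrt{2 + 40} = \sqrt{42} \approx 6.4807$)
$z{\left(M,g \right)} = -5 + M + g$ ($z{\left(M,g \right)} = \left(M + g\right) - 5 = -5 + M + g$)
$-38723 - z{\left(E{\left(-4,-10 \right)},D \right)} = -38723 - \left(-5 - 14 + \sqrt{42}\right) = -38723 - \left(-19 + \sqrt{42}\right) = -38723 + \left(19 - \sqrt{42}\right) = -38704 - \sqrt{42}$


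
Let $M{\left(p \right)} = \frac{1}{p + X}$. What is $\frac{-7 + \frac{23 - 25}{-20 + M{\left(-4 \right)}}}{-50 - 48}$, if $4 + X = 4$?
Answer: $\frac{559}{7938} \approx 0.070421$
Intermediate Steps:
$X = 0$ ($X = -4 + 4 = 0$)
$M{\left(p \right)} = \frac{1}{p}$ ($M{\left(p \right)} = \frac{1}{p + 0} = \frac{1}{p}$)
$\frac{-7 + \frac{23 - 25}{-20 + M{\left(-4 \right)}}}{-50 - 48} = \frac{-7 + \frac{23 - 25}{-20 + \frac{1}{-4}}}{-50 - 48} = \frac{-7 - \frac{2}{-20 - \frac{1}{4}}}{-98} = \left(-7 - \frac{2}{- \frac{81}{4}}\right) \left(- \frac{1}{98}\right) = \left(-7 - - \frac{8}{81}\right) \left(- \frac{1}{98}\right) = \left(-7 + \frac{8}{81}\right) \left(- \frac{1}{98}\right) = \left(- \frac{559}{81}\right) \left(- \frac{1}{98}\right) = \frac{559}{7938}$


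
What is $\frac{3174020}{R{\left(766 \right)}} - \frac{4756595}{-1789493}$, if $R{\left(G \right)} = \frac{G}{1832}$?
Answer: $\frac{5202777921599645}{685375819} \approx 7.5911 \cdot 10^{6}$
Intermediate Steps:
$R{\left(G \right)} = \frac{G}{1832}$ ($R{\left(G \right)} = G \frac{1}{1832} = \frac{G}{1832}$)
$\frac{3174020}{R{\left(766 \right)}} - \frac{4756595}{-1789493} = \frac{3174020}{\frac{1}{1832} \cdot 766} - \frac{4756595}{-1789493} = \frac{3174020}{\frac{383}{916}} - - \frac{4756595}{1789493} = 3174020 \cdot \frac{916}{383} + \frac{4756595}{1789493} = \frac{2907402320}{383} + \frac{4756595}{1789493} = \frac{5202777921599645}{685375819}$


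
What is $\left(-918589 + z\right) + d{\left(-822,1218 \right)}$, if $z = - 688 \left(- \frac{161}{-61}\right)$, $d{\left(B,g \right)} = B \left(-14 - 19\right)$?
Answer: $- \frac{54490011}{61} \approx -8.9328 \cdot 10^{5}$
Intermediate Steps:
$d{\left(B,g \right)} = - 33 B$ ($d{\left(B,g \right)} = B \left(-33\right) = - 33 B$)
$z = - \frac{110768}{61}$ ($z = - 688 \left(\left(-161\right) \left(- \frac{1}{61}\right)\right) = \left(-688\right) \frac{161}{61} = - \frac{110768}{61} \approx -1815.9$)
$\left(-918589 + z\right) + d{\left(-822,1218 \right)} = \left(-918589 - \frac{110768}{61}\right) - -27126 = - \frac{56144697}{61} + 27126 = - \frac{54490011}{61}$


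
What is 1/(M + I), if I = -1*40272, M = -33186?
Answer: -1/73458 ≈ -1.3613e-5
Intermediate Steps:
I = -40272
1/(M + I) = 1/(-33186 - 40272) = 1/(-73458) = -1/73458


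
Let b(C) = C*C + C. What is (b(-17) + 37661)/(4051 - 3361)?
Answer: 37933/690 ≈ 54.975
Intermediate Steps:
b(C) = C + C² (b(C) = C² + C = C + C²)
(b(-17) + 37661)/(4051 - 3361) = (-17*(1 - 17) + 37661)/(4051 - 3361) = (-17*(-16) + 37661)/690 = (272 + 37661)*(1/690) = 37933*(1/690) = 37933/690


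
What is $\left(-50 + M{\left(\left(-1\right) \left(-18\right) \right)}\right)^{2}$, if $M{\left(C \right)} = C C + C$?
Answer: $85264$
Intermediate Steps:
$M{\left(C \right)} = C + C^{2}$ ($M{\left(C \right)} = C^{2} + C = C + C^{2}$)
$\left(-50 + M{\left(\left(-1\right) \left(-18\right) \right)}\right)^{2} = \left(-50 + \left(-1\right) \left(-18\right) \left(1 - -18\right)\right)^{2} = \left(-50 + 18 \left(1 + 18\right)\right)^{2} = \left(-50 + 18 \cdot 19\right)^{2} = \left(-50 + 342\right)^{2} = 292^{2} = 85264$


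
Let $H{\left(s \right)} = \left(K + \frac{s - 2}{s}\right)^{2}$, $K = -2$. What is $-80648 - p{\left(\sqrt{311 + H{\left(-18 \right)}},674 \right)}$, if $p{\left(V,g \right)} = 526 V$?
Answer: $-80648 - \frac{526 \sqrt{25255}}{9} \approx -89936.0$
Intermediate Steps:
$H{\left(s \right)} = \left(-2 + \frac{-2 + s}{s}\right)^{2}$ ($H{\left(s \right)} = \left(-2 + \frac{s - 2}{s}\right)^{2} = \left(-2 + \frac{-2 + s}{s}\right)^{2}$)
$-80648 - p{\left(\sqrt{311 + H{\left(-18 \right)}},674 \right)} = -80648 - 526 \sqrt{311 + \frac{\left(2 - 18\right)^{2}}{324}} = -80648 - 526 \sqrt{311 + \frac{\left(-16\right)^{2}}{324}} = -80648 - 526 \sqrt{311 + \frac{1}{324} \cdot 256} = -80648 - 526 \sqrt{311 + \frac{64}{81}} = -80648 - 526 \sqrt{\frac{25255}{81}} = -80648 - 526 \frac{\sqrt{25255}}{9} = -80648 - \frac{526 \sqrt{25255}}{9}$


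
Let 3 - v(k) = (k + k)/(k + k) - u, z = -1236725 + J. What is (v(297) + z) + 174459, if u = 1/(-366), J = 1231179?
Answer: 61822889/366 ≈ 1.6892e+5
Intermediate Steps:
u = -1/366 ≈ -0.0027322
z = -5546 (z = -1236725 + 1231179 = -5546)
v(k) = 731/366 (v(k) = 3 - ((k + k)/(k + k) - 1*(-1/366)) = 3 - ((2*k)/((2*k)) + 1/366) = 3 - ((2*k)*(1/(2*k)) + 1/366) = 3 - (1 + 1/366) = 3 - 1*367/366 = 3 - 367/366 = 731/366)
(v(297) + z) + 174459 = (731/366 - 5546) + 174459 = -2029105/366 + 174459 = 61822889/366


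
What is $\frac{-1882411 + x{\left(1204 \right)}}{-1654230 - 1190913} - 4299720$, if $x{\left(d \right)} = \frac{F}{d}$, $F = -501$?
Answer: $- \frac{14728912918568495}{3425552172} \approx -4.2997 \cdot 10^{6}$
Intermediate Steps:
$x{\left(d \right)} = - \frac{501}{d}$
$\frac{-1882411 + x{\left(1204 \right)}}{-1654230 - 1190913} - 4299720 = \frac{-1882411 - \frac{501}{1204}}{-1654230 - 1190913} - 4299720 = \frac{-1882411 - \frac{501}{1204}}{-2845143} - 4299720 = \left(-1882411 - \frac{501}{1204}\right) \left(- \frac{1}{2845143}\right) - 4299720 = \left(- \frac{2266423345}{1204}\right) \left(- \frac{1}{2845143}\right) - 4299720 = \frac{2266423345}{3425552172} - 4299720 = - \frac{14728912918568495}{3425552172}$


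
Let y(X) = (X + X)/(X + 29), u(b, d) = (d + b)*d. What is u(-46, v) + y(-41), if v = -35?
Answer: 17051/6 ≈ 2841.8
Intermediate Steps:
u(b, d) = d*(b + d) (u(b, d) = (b + d)*d = d*(b + d))
y(X) = 2*X/(29 + X) (y(X) = (2*X)/(29 + X) = 2*X/(29 + X))
u(-46, v) + y(-41) = -35*(-46 - 35) + 2*(-41)/(29 - 41) = -35*(-81) + 2*(-41)/(-12) = 2835 + 2*(-41)*(-1/12) = 2835 + 41/6 = 17051/6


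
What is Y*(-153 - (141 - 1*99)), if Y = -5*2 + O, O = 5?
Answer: 975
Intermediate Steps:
Y = -5 (Y = -5*2 + 5 = -10 + 5 = -5)
Y*(-153 - (141 - 1*99)) = -5*(-153 - (141 - 1*99)) = -5*(-153 - (141 - 99)) = -5*(-153 - 1*42) = -5*(-153 - 42) = -5*(-195) = 975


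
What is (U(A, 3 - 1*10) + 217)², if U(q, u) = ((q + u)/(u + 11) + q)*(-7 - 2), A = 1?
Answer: 196249/4 ≈ 49062.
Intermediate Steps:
U(q, u) = -9*q - 9*(q + u)/(11 + u) (U(q, u) = ((q + u)/(11 + u) + q)*(-9) = (q + (q + u)/(11 + u))*(-9) = -9*q - 9*(q + u)/(11 + u))
(U(A, 3 - 1*10) + 217)² = (9*(-(3 - 1*10) - 12*1 - 1*1*(3 - 1*10))/(11 + (3 - 1*10)) + 217)² = (9*(-(3 - 10) - 12 - 1*1*(3 - 10))/(11 + (3 - 10)) + 217)² = (9*(-1*(-7) - 12 - 1*1*(-7))/(11 - 7) + 217)² = (9*(7 - 12 + 7)/4 + 217)² = (9*(¼)*2 + 217)² = (9/2 + 217)² = (443/2)² = 196249/4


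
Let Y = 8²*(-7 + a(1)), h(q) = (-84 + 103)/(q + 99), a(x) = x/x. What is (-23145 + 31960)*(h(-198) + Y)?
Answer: -335278525/99 ≈ -3.3867e+6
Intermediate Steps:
a(x) = 1
h(q) = 19/(99 + q)
Y = -384 (Y = 8²*(-7 + 1) = 64*(-6) = -384)
(-23145 + 31960)*(h(-198) + Y) = (-23145 + 31960)*(19/(99 - 198) - 384) = 8815*(19/(-99) - 384) = 8815*(19*(-1/99) - 384) = 8815*(-19/99 - 384) = 8815*(-38035/99) = -335278525/99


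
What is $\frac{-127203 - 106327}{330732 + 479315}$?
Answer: $- \frac{233530}{810047} \approx -0.28829$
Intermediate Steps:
$\frac{-127203 - 106327}{330732 + 479315} = - \frac{233530}{810047}$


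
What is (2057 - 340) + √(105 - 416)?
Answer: 1717 + I*√311 ≈ 1717.0 + 17.635*I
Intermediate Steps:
(2057 - 340) + √(105 - 416) = 1717 + √(-311) = 1717 + I*√311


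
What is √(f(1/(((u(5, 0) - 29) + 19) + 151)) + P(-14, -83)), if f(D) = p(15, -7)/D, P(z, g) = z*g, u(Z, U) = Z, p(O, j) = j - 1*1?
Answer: I*√6 ≈ 2.4495*I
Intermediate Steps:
p(O, j) = -1 + j (p(O, j) = j - 1 = -1 + j)
P(z, g) = g*z
f(D) = -8/D (f(D) = (-1 - 7)/D = -8/D)
√(f(1/(((u(5, 0) - 29) + 19) + 151)) + P(-14, -83)) = √(-(1360 + 8*(5 - 29)) - 83*(-14)) = √(-8/(1/((-24 + 19) + 151)) + 1162) = √(-8/(1/(-5 + 151)) + 1162) = √(-8/(1/146) + 1162) = √(-8/1/146 + 1162) = √(-8*146 + 1162) = √(-1168 + 1162) = √(-6) = I*√6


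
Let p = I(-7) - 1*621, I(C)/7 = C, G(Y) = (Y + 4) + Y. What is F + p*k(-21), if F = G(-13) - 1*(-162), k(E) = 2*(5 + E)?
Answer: 21580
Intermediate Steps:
G(Y) = 4 + 2*Y (G(Y) = (4 + Y) + Y = 4 + 2*Y)
I(C) = 7*C
k(E) = 10 + 2*E
p = -670 (p = 7*(-7) - 1*621 = -49 - 621 = -670)
F = 140 (F = (4 + 2*(-13)) - 1*(-162) = (4 - 26) + 162 = -22 + 162 = 140)
F + p*k(-21) = 140 - 670*(10 + 2*(-21)) = 140 - 670*(10 - 42) = 140 - 670*(-32) = 140 + 21440 = 21580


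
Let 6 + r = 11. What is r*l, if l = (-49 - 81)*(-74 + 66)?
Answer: 5200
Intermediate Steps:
r = 5 (r = -6 + 11 = 5)
l = 1040 (l = -130*(-8) = 1040)
r*l = 5*1040 = 5200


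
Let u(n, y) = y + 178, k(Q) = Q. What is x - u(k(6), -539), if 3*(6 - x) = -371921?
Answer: 373022/3 ≈ 1.2434e+5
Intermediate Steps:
x = 371939/3 (x = 6 - ⅓*(-371921) = 6 + 371921/3 = 371939/3 ≈ 1.2398e+5)
u(n, y) = 178 + y
x - u(k(6), -539) = 371939/3 - (178 - 539) = 371939/3 - 1*(-361) = 371939/3 + 361 = 373022/3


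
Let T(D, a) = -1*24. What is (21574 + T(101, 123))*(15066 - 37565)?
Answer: -484853450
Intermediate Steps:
T(D, a) = -24
(21574 + T(101, 123))*(15066 - 37565) = (21574 - 24)*(15066 - 37565) = 21550*(-22499) = -484853450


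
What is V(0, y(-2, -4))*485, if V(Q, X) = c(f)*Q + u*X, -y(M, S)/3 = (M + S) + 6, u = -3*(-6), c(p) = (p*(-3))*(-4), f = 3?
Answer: 0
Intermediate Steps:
c(p) = 12*p (c(p) = -3*p*(-4) = 12*p)
u = 18
y(M, S) = -18 - 3*M - 3*S (y(M, S) = -3*((M + S) + 6) = -3*(6 + M + S) = -18 - 3*M - 3*S)
V(Q, X) = 18*X + 36*Q (V(Q, X) = (12*3)*Q + 18*X = 36*Q + 18*X = 18*X + 36*Q)
V(0, y(-2, -4))*485 = (18*(-18 - 3*(-2) - 3*(-4)) + 36*0)*485 = (18*(-18 + 6 + 12) + 0)*485 = (18*0 + 0)*485 = (0 + 0)*485 = 0*485 = 0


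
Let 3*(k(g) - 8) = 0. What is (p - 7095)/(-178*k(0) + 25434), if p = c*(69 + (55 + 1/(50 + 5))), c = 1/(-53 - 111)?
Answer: -64003721/216570200 ≈ -0.29553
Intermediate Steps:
c = -1/164 (c = 1/(-164) = -1/164 ≈ -0.0060976)
k(g) = 8 (k(g) = 8 + (1/3)*0 = 8 + 0 = 8)
p = -6821/9020 (p = -(69 + (55 + 1/(50 + 5)))/164 = -(69 + (55 + 1/55))/164 = -(69 + 3026/55)/164 = -1/164*6821/55 = -6821/9020 ≈ -0.75621)
(p - 7095)/(-178*k(0) + 25434) = (-6821/9020 - 7095)/(-178*8 + 25434) = -64003721/(9020*(-1424 + 25434)) = -64003721/9020/24010 = -64003721/9020*1/24010 = -64003721/216570200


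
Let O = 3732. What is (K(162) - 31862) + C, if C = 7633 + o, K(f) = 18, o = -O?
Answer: -27943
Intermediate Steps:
o = -3732 (o = -1*3732 = -3732)
C = 3901 (C = 7633 - 3732 = 3901)
(K(162) - 31862) + C = (18 - 31862) + 3901 = -31844 + 3901 = -27943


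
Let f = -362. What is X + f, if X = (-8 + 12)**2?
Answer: -346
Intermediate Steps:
X = 16 (X = 4**2 = 16)
X + f = 16 - 362 = -346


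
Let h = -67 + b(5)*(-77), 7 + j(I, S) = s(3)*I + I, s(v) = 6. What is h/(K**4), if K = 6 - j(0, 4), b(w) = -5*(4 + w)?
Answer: 3398/28561 ≈ 0.11897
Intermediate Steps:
b(w) = -20 - 5*w
j(I, S) = -7 + 7*I (j(I, S) = -7 + (6*I + I) = -7 + 7*I)
K = 13 (K = 6 - (-7 + 7*0) = 6 - (-7 + 0) = 6 - 1*(-7) = 6 + 7 = 13)
h = 3398 (h = -67 + (-20 - 5*5)*(-77) = -67 + (-20 - 25)*(-77) = -67 - 45*(-77) = -67 + 3465 = 3398)
h/(K**4) = 3398/(13**4) = 3398/28561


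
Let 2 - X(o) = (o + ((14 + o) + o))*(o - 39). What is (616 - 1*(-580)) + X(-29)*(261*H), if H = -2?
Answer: 2591360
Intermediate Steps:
X(o) = 2 - (-39 + o)*(14 + 3*o) (X(o) = 2 - (o + ((14 + o) + o))*(o - 39) = 2 - (o + (14 + 2*o))*(-39 + o) = 2 - (14 + 3*o)*(-39 + o) = 2 - (-39 + o)*(14 + 3*o))
(616 - 1*(-580)) + X(-29)*(261*H) = (616 - 1*(-580)) + (548 - 3*(-29)² + 103*(-29))*(261*(-2)) = (616 + 580) + (548 - 3*841 - 2987)*(-522) = 1196 + (548 - 2523 - 2987)*(-522) = 1196 - 4962*(-522) = 1196 + 2590164 = 2591360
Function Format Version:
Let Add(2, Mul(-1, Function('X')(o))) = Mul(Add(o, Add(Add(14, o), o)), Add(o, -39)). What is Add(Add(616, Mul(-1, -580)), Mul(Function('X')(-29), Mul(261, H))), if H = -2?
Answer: 2591360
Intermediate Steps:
Function('X')(o) = Add(2, Mul(-1, Add(-39, o), Add(14, Mul(3, o)))) (Function('X')(o) = Add(2, Mul(-1, Mul(Add(o, Add(Add(14, o), o)), Add(o, -39)))) = Add(2, Mul(-1, Mul(Add(o, Add(14, Mul(2, o))), Add(-39, o)))) = Add(2, Mul(-1, Mul(Add(14, Mul(3, o)), Add(-39, o)))) = Add(2, Mul(-1, Mul(Add(-39, o), Add(14, Mul(3, o))))) = Add(2, Mul(-1, Add(-39, o), Add(14, Mul(3, o)))))
Add(Add(616, Mul(-1, -580)), Mul(Function('X')(-29), Mul(261, H))) = Add(Add(616, Mul(-1, -580)), Mul(Add(548, Mul(-3, Pow(-29, 2)), Mul(103, -29)), Mul(261, -2))) = Add(Add(616, 580), Mul(Add(548, Mul(-3, 841), -2987), -522)) = Add(1196, Mul(Add(548, -2523, -2987), -522)) = Add(1196, Mul(-4962, -522)) = Add(1196, 2590164) = 2591360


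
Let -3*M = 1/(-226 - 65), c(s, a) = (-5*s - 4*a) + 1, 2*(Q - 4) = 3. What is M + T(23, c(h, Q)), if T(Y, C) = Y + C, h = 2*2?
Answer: -15713/873 ≈ -17.999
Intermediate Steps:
Q = 11/2 (Q = 4 + (½)*3 = 4 + 3/2 = 11/2 ≈ 5.5000)
h = 4
c(s, a) = 1 - 5*s - 4*a
T(Y, C) = C + Y
M = 1/873 (M = -1/(3*(-226 - 65)) = -⅓/(-291) = -⅓*(-1/291) = 1/873 ≈ 0.0011455)
M + T(23, c(h, Q)) = 1/873 + ((1 - 5*4 - 4*11/2) + 23) = 1/873 + ((1 - 20 - 22) + 23) = 1/873 + (-41 + 23) = 1/873 - 18 = -15713/873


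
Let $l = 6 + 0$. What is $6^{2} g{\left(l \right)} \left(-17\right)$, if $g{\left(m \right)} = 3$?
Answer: $-1836$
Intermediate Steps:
$l = 6$
$6^{2} g{\left(l \right)} \left(-17\right) = 6^{2} \cdot 3 \left(-17\right) = 36 \cdot 3 \left(-17\right) = 108 \left(-17\right) = -1836$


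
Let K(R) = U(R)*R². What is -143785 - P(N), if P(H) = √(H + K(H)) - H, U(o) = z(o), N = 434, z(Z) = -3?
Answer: -143351 - I*√564634 ≈ -1.4335e+5 - 751.42*I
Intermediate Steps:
U(o) = -3
K(R) = -3*R²
P(H) = √(H - 3*H²) - H
-143785 - P(N) = -143785 - (√(-1*434*(-1 + 3*434)) - 1*434) = -143785 - (√(-1*434*(-1 + 1302)) - 434) = -143785 - (√(-1*434*1301) - 434) = -143785 - (√(-564634) - 434) = -143785 - (I*√564634 - 434) = -143785 - (-434 + I*√564634) = -143785 + (434 - I*√564634) = -143351 - I*√564634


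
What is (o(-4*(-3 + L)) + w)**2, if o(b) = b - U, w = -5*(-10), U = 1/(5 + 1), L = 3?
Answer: 89401/36 ≈ 2483.4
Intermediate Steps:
U = 1/6 ≈ 0.16667
w = 50
o(b) = -1/6 + b (o(b) = b - 1*1/6 = b - 1/6 = -1/6 + b)
(o(-4*(-3 + L)) + w)**2 = ((-1/6 - 4*(-3 + 3)) + 50)**2 = ((-1/6 - 4*0) + 50)**2 = ((-1/6 + 0) + 50)**2 = (-1/6 + 50)**2 = (299/6)**2 = 89401/36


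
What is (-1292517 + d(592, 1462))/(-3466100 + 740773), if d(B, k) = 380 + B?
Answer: 1291545/2725327 ≈ 0.47390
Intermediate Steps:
(-1292517 + d(592, 1462))/(-3466100 + 740773) = (-1292517 + (380 + 592))/(-3466100 + 740773) = (-1292517 + 972)/(-2725327) = -1291545*(-1/2725327) = 1291545/2725327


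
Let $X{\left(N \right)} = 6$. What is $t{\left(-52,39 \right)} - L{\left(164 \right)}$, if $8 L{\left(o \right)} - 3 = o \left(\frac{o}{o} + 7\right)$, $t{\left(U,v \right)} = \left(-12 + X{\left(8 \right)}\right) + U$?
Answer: $- \frac{1779}{8} \approx -222.38$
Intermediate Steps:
$t{\left(U,v \right)} = -6 + U$ ($t{\left(U,v \right)} = \left(-12 + 6\right) + U = -6 + U$)
$L{\left(o \right)} = \frac{3}{8} + o$ ($L{\left(o \right)} = \frac{3}{8} + \frac{o \left(\frac{o}{o} + 7\right)}{8} = \frac{3}{8} + \frac{o \left(1 + 7\right)}{8} = \frac{3}{8} + \frac{o 8}{8} = \frac{3}{8} + \frac{8 o}{8} = \frac{3}{8} + o$)
$t{\left(-52,39 \right)} - L{\left(164 \right)} = \left(-6 - 52\right) - \left(\frac{3}{8} + 164\right) = -58 - \frac{1315}{8} = - \frac{1779}{8}$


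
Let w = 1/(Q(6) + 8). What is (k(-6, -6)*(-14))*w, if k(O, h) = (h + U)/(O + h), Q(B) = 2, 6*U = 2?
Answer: -119/180 ≈ -0.66111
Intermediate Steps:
U = 1/3 (U = (1/6)*2 = 1/3 ≈ 0.33333)
k(O, h) = (1/3 + h)/(O + h) (k(O, h) = (h + 1/3)/(O + h) = (1/3 + h)/(O + h))
w = 1/10 (w = 1/(2 + 8) = 1/10 ≈ 0.10000)
(k(-6, -6)*(-14))*w = (((1/3 - 6)/(-6 - 6))*(-14))*(1/10) = ((-17/3/(-12))*(-14))*(1/10) = (-1/12*(-17/3)*(-14))*(1/10) = ((17/36)*(-14))*(1/10) = -119/18*1/10 = -119/180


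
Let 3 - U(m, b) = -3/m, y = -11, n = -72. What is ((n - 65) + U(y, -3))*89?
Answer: -131453/11 ≈ -11950.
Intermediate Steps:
U(m, b) = 3 + 3/m (U(m, b) = 3 - (-3)/m = 3 + 3/m)
((n - 65) + U(y, -3))*89 = ((-72 - 65) + (3 + 3/(-11)))*89 = (-137 + (3 + 3*(-1/11)))*89 = (-137 + (3 - 3/11))*89 = (-137 + 30/11)*89 = -1477/11*89 = -131453/11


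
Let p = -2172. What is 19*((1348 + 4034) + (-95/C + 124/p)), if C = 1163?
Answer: 64575182200/631509 ≈ 1.0226e+5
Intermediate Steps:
19*((1348 + 4034) + (-95/C + 124/p)) = 19*((1348 + 4034) + (-95/1163 + 124/(-2172))) = 19*(5382 + (-95*1/1163 + 124*(-1/2172))) = 19*(5382 + (-95/1163 - 31/543)) = 19*(5382 - 87638/631509) = 19*(3398693800/631509) = 64575182200/631509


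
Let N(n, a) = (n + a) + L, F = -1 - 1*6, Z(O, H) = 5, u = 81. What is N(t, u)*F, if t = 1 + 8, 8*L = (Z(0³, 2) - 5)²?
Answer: -630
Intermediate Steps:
F = -7 (F = -1 - 6 = -7)
L = 0 (L = (5 - 5)²/8 = (⅛)*0² = (⅛)*0 = 0)
t = 9
N(n, a) = a + n (N(n, a) = (n + a) + 0 = (a + n) + 0 = a + n)
N(t, u)*F = (81 + 9)*(-7) = 90*(-7) = -630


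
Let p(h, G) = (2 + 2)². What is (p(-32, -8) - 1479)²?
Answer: 2140369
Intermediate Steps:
p(h, G) = 16 (p(h, G) = 4² = 16)
(p(-32, -8) - 1479)² = (16 - 1479)² = (-1463)² = 2140369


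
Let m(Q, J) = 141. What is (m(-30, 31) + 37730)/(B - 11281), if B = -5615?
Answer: -37871/16896 ≈ -2.2414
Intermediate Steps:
(m(-30, 31) + 37730)/(B - 11281) = (141 + 37730)/(-5615 - 11281) = 37871/(-16896) = 37871*(-1/16896) = -37871/16896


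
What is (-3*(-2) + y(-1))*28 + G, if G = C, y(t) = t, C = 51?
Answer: 191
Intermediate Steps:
G = 51
(-3*(-2) + y(-1))*28 + G = (-3*(-2) - 1)*28 + 51 = (6 - 1)*28 + 51 = 5*28 + 51 = 140 + 51 = 191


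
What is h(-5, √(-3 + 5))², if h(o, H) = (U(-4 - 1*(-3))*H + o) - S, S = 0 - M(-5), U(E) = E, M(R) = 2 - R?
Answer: (2 - √2)² ≈ 0.34315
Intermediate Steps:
S = -7 (S = 0 - (2 - 1*(-5)) = 0 - (2 + 5) = 0 - 1*7 = 0 - 7 = -7)
h(o, H) = 7 + o - H (h(o, H) = ((-4 - 1*(-3))*H + o) - 1*(-7) = ((-4 + 3)*H + o) + 7 = (-H + o) + 7 = (o - H) + 7 = 7 + o - H)
h(-5, √(-3 + 5))² = (7 - 5 - √(-3 + 5))² = (7 - 5 - √2)² = (2 - √2)²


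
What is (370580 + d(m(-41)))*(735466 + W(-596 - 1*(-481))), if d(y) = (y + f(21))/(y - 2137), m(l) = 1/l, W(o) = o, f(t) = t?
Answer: 3979410467988430/14603 ≈ 2.7251e+11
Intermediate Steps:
d(y) = (21 + y)/(-2137 + y) (d(y) = (y + 21)/(y - 2137) = (21 + y)/(-2137 + y))
(370580 + d(m(-41)))*(735466 + W(-596 - 1*(-481))) = (370580 + (21 + 1/(-41))/(-2137 + 1/(-41)))*(735466 + (-596 - 1*(-481))) = (370580 + (21 - 1/41)/(-2137 - 1/41))*(735466 + (-596 + 481)) = (370580 + (860/41)/(-87618/41))*(735466 - 115) = (370580 - 41/87618*860/41)*735351 = (370580 - 430/43809)*735351 = (16234738790/43809)*735351 = 3979410467988430/14603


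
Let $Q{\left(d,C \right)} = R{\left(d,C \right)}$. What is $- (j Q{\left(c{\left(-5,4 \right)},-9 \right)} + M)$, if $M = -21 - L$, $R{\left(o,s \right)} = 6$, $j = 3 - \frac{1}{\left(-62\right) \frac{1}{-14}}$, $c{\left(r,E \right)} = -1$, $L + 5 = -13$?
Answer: $- \frac{423}{31} \approx -13.645$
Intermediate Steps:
$L = -18$ ($L = -5 - 13 = -18$)
$j = \frac{86}{31}$ ($j = 3 - \frac{1}{\left(-62\right) \left(- \frac{1}{14}\right)} = 3 - \frac{1}{\frac{31}{7}} = 3 - \frac{7}{31} = \frac{86}{31} \approx 2.7742$)
$M = -3$ ($M = -21 - -18 = -21 + 18 = -3$)
$Q{\left(d,C \right)} = 6$
$- (j Q{\left(c{\left(-5,4 \right)},-9 \right)} + M) = - (\frac{86}{31} \cdot 6 - 3) = - (\frac{516}{31} - 3) = \left(-1\right) \frac{423}{31} = - \frac{423}{31}$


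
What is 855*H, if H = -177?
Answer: -151335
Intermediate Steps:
855*H = 855*(-177) = -151335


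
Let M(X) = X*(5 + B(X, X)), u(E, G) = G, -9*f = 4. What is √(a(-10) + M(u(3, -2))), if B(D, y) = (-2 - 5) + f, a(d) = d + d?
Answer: 2*I*√34/3 ≈ 3.8873*I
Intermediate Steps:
f = -4/9 (f = -⅑*4 = -4/9 ≈ -0.44444)
a(d) = 2*d
B(D, y) = -67/9 (B(D, y) = (-2 - 5) - 4/9 = -7 - 4/9 = -67/9)
M(X) = -22*X/9 (M(X) = X*(5 - 67/9) = X*(-22/9) = -22*X/9)
√(a(-10) + M(u(3, -2))) = √(2*(-10) - 22/9*(-2)) = √(-20 + 44/9) = √(-136/9) = 2*I*√34/3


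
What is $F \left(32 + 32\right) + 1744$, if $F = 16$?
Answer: $2768$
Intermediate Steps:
$F \left(32 + 32\right) + 1744 = 16 \left(32 + 32\right) + 1744 = 16 \cdot 64 + 1744 = 1024 + 1744 = 2768$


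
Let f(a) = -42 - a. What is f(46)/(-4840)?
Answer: 1/55 ≈ 0.018182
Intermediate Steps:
f(46)/(-4840) = (-42 - 1*46)/(-4840) = (-42 - 46)*(-1/4840) = -88*(-1/4840) = 1/55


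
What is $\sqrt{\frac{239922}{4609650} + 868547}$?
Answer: $\frac{2 \sqrt{5126568363856793}}{153655} \approx 931.96$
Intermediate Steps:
$\sqrt{\frac{239922}{4609650} + 868547} = \sqrt{239922 \cdot \frac{1}{4609650} + 868547} = \sqrt{\frac{39987}{768275} + 868547} = \sqrt{\frac{667282986412}{768275}} = \frac{2 \sqrt{5126568363856793}}{153655}$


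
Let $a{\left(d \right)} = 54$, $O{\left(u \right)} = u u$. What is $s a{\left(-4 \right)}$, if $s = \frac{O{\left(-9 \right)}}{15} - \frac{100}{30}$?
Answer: $\frac{558}{5} \approx 111.6$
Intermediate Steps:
$O{\left(u \right)} = u^{2}$
$s = \frac{31}{15}$ ($s = \frac{\left(-9\right)^{2}}{15} - \frac{100}{30} = 81 \cdot \frac{1}{15} - \frac{10}{3} = \frac{27}{5} - \frac{10}{3} = \frac{31}{15} \approx 2.0667$)
$s a{\left(-4 \right)} = \frac{31}{15} \cdot 54 = \frac{558}{5}$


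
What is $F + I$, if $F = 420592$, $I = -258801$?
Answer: $161791$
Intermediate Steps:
$F + I = 420592 - 258801 = 161791$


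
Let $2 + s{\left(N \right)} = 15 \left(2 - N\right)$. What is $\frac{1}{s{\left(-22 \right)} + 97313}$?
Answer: $\frac{1}{97671} \approx 1.0238 \cdot 10^{-5}$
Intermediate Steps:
$s{\left(N \right)} = 28 - 15 N$ ($s{\left(N \right)} = -2 + 15 \left(2 - N\right) = -2 - \left(-30 + 15 N\right) = 28 - 15 N$)
$\frac{1}{s{\left(-22 \right)} + 97313} = \frac{1}{\left(28 - -330\right) + 97313} = \frac{1}{\left(28 + 330\right) + 97313} = \frac{1}{358 + 97313} = \frac{1}{97671}$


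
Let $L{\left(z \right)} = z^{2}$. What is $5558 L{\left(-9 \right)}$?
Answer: $450198$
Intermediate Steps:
$5558 L{\left(-9 \right)} = 5558 \left(-9\right)^{2} = 5558 \cdot 81 = 450198$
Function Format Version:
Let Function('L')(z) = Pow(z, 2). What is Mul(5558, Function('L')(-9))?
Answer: 450198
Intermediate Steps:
Mul(5558, Function('L')(-9)) = Mul(5558, Pow(-9, 2)) = Mul(5558, 81) = 450198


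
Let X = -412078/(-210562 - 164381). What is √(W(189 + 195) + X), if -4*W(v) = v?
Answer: 5*I*√533655622014/374943 ≈ 9.7417*I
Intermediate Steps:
W(v) = -v/4
X = 412078/374943 (X = -412078/(-374943) = -412078*(-1/374943) = 412078/374943 ≈ 1.0990)
√(W(189 + 195) + X) = √(-(189 + 195)/4 + 412078/374943) = √(-¼*384 + 412078/374943) = √(-96 + 412078/374943) = √(-35582450/374943) = 5*I*√533655622014/374943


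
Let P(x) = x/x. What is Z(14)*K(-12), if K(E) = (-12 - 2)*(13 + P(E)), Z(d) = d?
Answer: -2744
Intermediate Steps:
P(x) = 1
K(E) = -196 (K(E) = (-12 - 2)*(13 + 1) = -14*14 = -196)
Z(14)*K(-12) = 14*(-196) = -2744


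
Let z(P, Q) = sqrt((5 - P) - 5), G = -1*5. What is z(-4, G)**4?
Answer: 16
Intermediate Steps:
G = -5
z(P, Q) = sqrt(-P)
z(-4, G)**4 = (sqrt(-1*(-4)))**4 = (sqrt(4))**4 = 2**4 = 16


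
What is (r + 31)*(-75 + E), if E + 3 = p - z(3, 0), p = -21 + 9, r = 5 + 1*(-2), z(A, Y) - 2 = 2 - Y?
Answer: -3196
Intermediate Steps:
z(A, Y) = 4 - Y (z(A, Y) = 2 + (2 - Y) = 4 - Y)
r = 3 (r = 5 - 2 = 3)
p = -12
E = -19 (E = -3 + (-12 - (4 - 1*0)) = -3 + (-12 - (4 + 0)) = -3 + (-12 - 1*4) = -3 + (-12 - 4) = -3 - 16 = -19)
(r + 31)*(-75 + E) = (3 + 31)*(-75 - 19) = 34*(-94) = -3196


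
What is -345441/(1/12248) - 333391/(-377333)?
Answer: -1596481345538153/377333 ≈ -4.2310e+9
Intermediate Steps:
-345441/(1/12248) - 333391/(-377333) = -345441/1/12248 - 333391*(-1/377333) = -345441*12248 + 333391/377333 = -4230961368 + 333391/377333 = -1596481345538153/377333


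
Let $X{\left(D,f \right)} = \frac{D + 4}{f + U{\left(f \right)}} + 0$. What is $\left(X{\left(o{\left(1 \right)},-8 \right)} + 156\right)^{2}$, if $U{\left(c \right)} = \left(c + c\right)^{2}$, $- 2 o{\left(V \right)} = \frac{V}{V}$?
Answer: $\frac{5988128689}{246016} \approx 24340.0$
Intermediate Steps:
$o{\left(V \right)} = - \frac{1}{2}$ ($o{\left(V \right)} = - \frac{V \frac{1}{V}}{2} = \left(- \frac{1}{2}\right) 1 = - \frac{1}{2}$)
$U{\left(c \right)} = 4 c^{2}$ ($U{\left(c \right)} = \left(2 c\right)^{2} = 4 c^{2}$)
$X{\left(D,f \right)} = \frac{4 + D}{f + 4 f^{2}}$ ($X{\left(D,f \right)} = \frac{D + 4}{f + 4 f^{2}} + 0 = \frac{4 + D}{f + 4 f^{2}} + 0 = \frac{4 + D}{f + 4 f^{2}}$)
$\left(X{\left(o{\left(1 \right)},-8 \right)} + 156\right)^{2} = \left(\frac{4 - \frac{1}{2}}{\left(-8\right) \left(1 + 4 \left(-8\right)\right)} + 156\right)^{2} = \left(\left(- \frac{1}{8}\right) \frac{1}{1 - 32} \cdot \frac{7}{2} + 156\right)^{2} = \left(\left(- \frac{1}{8}\right) \frac{1}{-31} \cdot \frac{7}{2} + 156\right)^{2} = \left(\left(- \frac{1}{8}\right) \left(- \frac{1}{31}\right) \frac{7}{2} + 156\right)^{2} = \left(\frac{7}{496} + 156\right)^{2} = \left(\frac{77383}{496}\right)^{2} = \frac{5988128689}{246016}$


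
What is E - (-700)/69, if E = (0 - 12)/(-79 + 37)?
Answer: 5038/483 ≈ 10.431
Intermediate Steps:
E = 2/7 (E = -12/(-42) = -12*(-1/42) = 2/7 ≈ 0.28571)
E - (-700)/69 = 2/7 - (-700)/69 = 2/7 - 35*(-20/69) = 2/7 + 700/69 = 5038/483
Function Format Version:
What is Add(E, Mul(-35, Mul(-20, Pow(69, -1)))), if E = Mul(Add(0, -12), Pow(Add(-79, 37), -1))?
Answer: Rational(5038, 483) ≈ 10.431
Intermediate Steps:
E = Rational(2, 7) (E = Mul(-12, Pow(-42, -1)) = Mul(-12, Rational(-1, 42)) = Rational(2, 7) ≈ 0.28571)
Add(E, Mul(-35, Mul(-20, Pow(69, -1)))) = Add(Rational(2, 7), Mul(-35, Mul(-20, Pow(69, -1)))) = Add(Rational(2, 7), Mul(-35, Mul(-20, Rational(1, 69)))) = Add(Rational(2, 7), Mul(-35, Rational(-20, 69))) = Add(Rational(2, 7), Rational(700, 69)) = Rational(5038, 483)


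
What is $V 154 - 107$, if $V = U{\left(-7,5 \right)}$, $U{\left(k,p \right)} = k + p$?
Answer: $-415$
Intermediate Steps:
$V = -2$ ($V = -7 + 5 = -2$)
$V 154 - 107 = \left(-2\right) 154 - 107 = -308 - 107 = -415$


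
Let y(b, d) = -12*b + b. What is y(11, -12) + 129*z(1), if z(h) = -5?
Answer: -766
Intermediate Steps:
y(b, d) = -11*b
y(11, -12) + 129*z(1) = -11*11 + 129*(-5) = -121 - 645 = -766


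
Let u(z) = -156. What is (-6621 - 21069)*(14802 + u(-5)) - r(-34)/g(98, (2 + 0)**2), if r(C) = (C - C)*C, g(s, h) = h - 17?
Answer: -405547740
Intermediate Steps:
g(s, h) = -17 + h
r(C) = 0 (r(C) = 0*C = 0)
(-6621 - 21069)*(14802 + u(-5)) - r(-34)/g(98, (2 + 0)**2) = (-6621 - 21069)*(14802 - 156) - 0/(-17 + (2 + 0)**2) = -27690*14646 - 0/(-17 + 2**2) = -405547740 - 0/(-17 + 4) = -405547740 - 0/(-13) = -405547740 - 0*(-1)/13 = -405547740 - 1*0 = -405547740 + 0 = -405547740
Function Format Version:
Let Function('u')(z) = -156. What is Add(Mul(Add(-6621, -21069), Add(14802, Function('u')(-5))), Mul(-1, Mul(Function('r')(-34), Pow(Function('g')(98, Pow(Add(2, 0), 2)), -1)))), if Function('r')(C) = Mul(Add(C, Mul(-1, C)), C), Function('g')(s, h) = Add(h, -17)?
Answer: -405547740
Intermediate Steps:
Function('g')(s, h) = Add(-17, h)
Function('r')(C) = 0 (Function('r')(C) = Mul(0, C) = 0)
Add(Mul(Add(-6621, -21069), Add(14802, Function('u')(-5))), Mul(-1, Mul(Function('r')(-34), Pow(Function('g')(98, Pow(Add(2, 0), 2)), -1)))) = Add(Mul(Add(-6621, -21069), Add(14802, -156)), Mul(-1, Mul(0, Pow(Add(-17, Pow(Add(2, 0), 2)), -1)))) = Add(Mul(-27690, 14646), Mul(-1, Mul(0, Pow(Add(-17, Pow(2, 2)), -1)))) = Add(-405547740, Mul(-1, Mul(0, Pow(Add(-17, 4), -1)))) = Add(-405547740, Mul(-1, Mul(0, Pow(-13, -1)))) = Add(-405547740, Mul(-1, Mul(0, Rational(-1, 13)))) = Add(-405547740, Mul(-1, 0)) = Add(-405547740, 0) = -405547740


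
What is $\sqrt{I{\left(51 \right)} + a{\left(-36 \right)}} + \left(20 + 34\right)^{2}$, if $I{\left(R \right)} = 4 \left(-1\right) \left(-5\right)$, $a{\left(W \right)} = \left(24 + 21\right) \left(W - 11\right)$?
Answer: $2916 + i \sqrt{2095} \approx 2916.0 + 45.771 i$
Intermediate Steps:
$a{\left(W \right)} = -495 + 45 W$ ($a{\left(W \right)} = 45 \left(-11 + W\right) = -495 + 45 W$)
$I{\left(R \right)} = 20$ ($I{\left(R \right)} = \left(-4\right) \left(-5\right) = 20$)
$\sqrt{I{\left(51 \right)} + a{\left(-36 \right)}} + \left(20 + 34\right)^{2} = \sqrt{20 + \left(-495 + 45 \left(-36\right)\right)} + \left(20 + 34\right)^{2} = \sqrt{20 - 2115} + 54^{2} = \sqrt{20 - 2115} + 2916 = \sqrt{-2095} + 2916 = i \sqrt{2095} + 2916 = 2916 + i \sqrt{2095}$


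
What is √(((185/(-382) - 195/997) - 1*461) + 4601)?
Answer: 5*√24016297141510/380854 ≈ 64.338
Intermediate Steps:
√(((185/(-382) - 195/997) - 1*461) + 4601) = √(((185*(-1/382) - 195*1/997) - 461) + 4601) = √(((-185/382 - 195/997) - 461) + 4601) = √((-258935/380854 - 461) + 4601) = √(-175832629/380854 + 4601) = √(1576476625/380854) = 5*√24016297141510/380854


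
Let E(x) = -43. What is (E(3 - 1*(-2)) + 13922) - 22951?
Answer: -9072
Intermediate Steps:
(E(3 - 1*(-2)) + 13922) - 22951 = (-43 + 13922) - 22951 = 13879 - 22951 = -9072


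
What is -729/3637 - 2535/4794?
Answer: -4238207/5811926 ≈ -0.72923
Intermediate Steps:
-729/3637 - 2535/4794 = -729*1/3637 - 2535*1/4794 = -729/3637 - 845/1598 = -4238207/5811926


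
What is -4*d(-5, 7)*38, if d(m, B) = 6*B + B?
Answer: -7448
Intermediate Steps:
d(m, B) = 7*B
-4*d(-5, 7)*38 = -28*7*38 = -4*49*38 = -196*38 = -7448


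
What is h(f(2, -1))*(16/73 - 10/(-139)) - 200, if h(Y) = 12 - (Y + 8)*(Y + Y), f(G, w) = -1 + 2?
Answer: -2047124/10147 ≈ -201.75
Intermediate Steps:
f(G, w) = 1
h(Y) = 12 - 2*Y*(8 + Y) (h(Y) = 12 - (8 + Y)*2*Y = 12 - 2*Y*(8 + Y))
h(f(2, -1))*(16/73 - 10/(-139)) - 200 = (12 - 16*1 - 2*1**2)*(16/73 - 10/(-139)) - 200 = (12 - 16 - 2*1)*(16*(1/73) - 10*(-1/139)) - 200 = (12 - 16 - 2)*(16/73 + 10/139) - 200 = -6*2954/10147 - 200 = -17724/10147 - 200 = -2047124/10147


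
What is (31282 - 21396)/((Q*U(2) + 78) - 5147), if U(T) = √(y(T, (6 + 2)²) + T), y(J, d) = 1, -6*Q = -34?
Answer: -75168201/38541997 - 84031*√3/38541997 ≈ -1.9541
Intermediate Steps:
Q = 17/3 (Q = -⅙*(-34) = 17/3 ≈ 5.6667)
U(T) = √(1 + T)
(31282 - 21396)/((Q*U(2) + 78) - 5147) = (31282 - 21396)/((17*√(1 + 2)/3 + 78) - 5147) = 9886/((17*√3/3 + 78) - 5147) = 9886/((78 + 17*√3/3) - 5147) = 9886/(-5069 + 17*√3/3)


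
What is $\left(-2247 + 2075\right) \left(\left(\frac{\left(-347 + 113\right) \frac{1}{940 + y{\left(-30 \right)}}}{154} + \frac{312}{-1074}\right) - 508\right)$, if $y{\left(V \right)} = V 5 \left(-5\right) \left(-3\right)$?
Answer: $\frac{789268021782}{9027865} \approx 87426.0$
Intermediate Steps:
$y{\left(V \right)} = 75 V$ ($y{\left(V \right)} = 5 V \left(-5\right) \left(-3\right) = - 25 V \left(-3\right) = 75 V$)
$\left(-2247 + 2075\right) \left(\left(\frac{\left(-347 + 113\right) \frac{1}{940 + y{\left(-30 \right)}}}{154} + \frac{312}{-1074}\right) - 508\right) = \left(-2247 + 2075\right) \left(\left(\frac{\left(-347 + 113\right) \frac{1}{940 + 75 \left(-30\right)}}{154} + \frac{312}{-1074}\right) - 508\right) = - 172 \left(\left(- \frac{234}{940 - 2250} \cdot \frac{1}{154} + 312 \left(- \frac{1}{1074}\right)\right) - 508\right) = - 172 \left(\left(- \frac{234}{-1310} \cdot \frac{1}{154} - \frac{52}{179}\right) - 508\right) = - 172 \left(\left(\left(-234\right) \left(- \frac{1}{1310}\right) \frac{1}{154} - \frac{52}{179}\right) - 508\right) = - 172 \left(\left(\frac{117}{655} \cdot \frac{1}{154} - \frac{52}{179}\right) - 508\right) = - 172 \left(\left(\frac{117}{100870} - \frac{52}{179}\right) - 508\right) = - 172 \left(- \frac{5224297}{18055730} - 508\right) = \left(-172\right) \left(- \frac{9177535137}{18055730}\right) = \frac{789268021782}{9027865}$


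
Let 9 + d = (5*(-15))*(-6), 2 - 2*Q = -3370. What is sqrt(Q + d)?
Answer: sqrt(2127) ≈ 46.119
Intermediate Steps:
Q = 1686 (Q = 1 - 1/2*(-3370) = 1 + 1685 = 1686)
d = 441 (d = -9 + (5*(-15))*(-6) = -9 - 75*(-6) = -9 + 450 = 441)
sqrt(Q + d) = sqrt(1686 + 441) = sqrt(2127)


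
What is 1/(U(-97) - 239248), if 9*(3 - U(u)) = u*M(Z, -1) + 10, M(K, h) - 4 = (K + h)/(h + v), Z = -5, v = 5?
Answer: -6/1435315 ≈ -4.1803e-6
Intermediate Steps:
M(K, h) = 4 + (K + h)/(5 + h) (M(K, h) = 4 + (K + h)/(h + 5) = 4 + (K + h)/(5 + h))
U(u) = 17/9 - 5*u/18 (U(u) = 3 - (u*((20 - 5 + 5*(-1))/(5 - 1)) + 10)/9 = 3 - (u*((20 - 5 - 5)/4) + 10)/9 = 3 - (u*((¼)*10) + 10)/9 = 3 - (u*(5/2) + 10)/9 = 3 - (5*u/2 + 10)/9 = 3 - (10 + 5*u/2)/9 = 3 + (-10/9 - 5*u/18) = 17/9 - 5*u/18)
1/(U(-97) - 239248) = 1/((17/9 - 5/18*(-97)) - 239248) = 1/((17/9 + 485/18) - 239248) = 1/(173/6 - 239248) = 1/(-1435315/6) = -6/1435315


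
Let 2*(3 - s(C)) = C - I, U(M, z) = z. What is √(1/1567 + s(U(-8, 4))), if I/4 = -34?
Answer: 2*I*√41129049/1567 ≈ 8.1853*I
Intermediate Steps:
I = -136 (I = 4*(-34) = -136)
s(C) = -65 - C/2 (s(C) = 3 - (C - 1*(-136))/2 = 3 - (C + 136)/2 = 3 - (136 + C)/2 = 3 + (-68 - C/2) = -65 - C/2)
√(1/1567 + s(U(-8, 4))) = √(1/1567 + (-65 - ½*4)) = √(1/1567 + (-65 - 2)) = √(1/1567 - 67) = √(-104988/1567) = 2*I*√41129049/1567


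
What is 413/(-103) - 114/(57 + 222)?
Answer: -42323/9579 ≈ -4.4183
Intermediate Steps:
413/(-103) - 114/(57 + 222) = 413*(-1/103) - 114/279 = -413/103 - 114*1/279 = -413/103 - 38/93 = -42323/9579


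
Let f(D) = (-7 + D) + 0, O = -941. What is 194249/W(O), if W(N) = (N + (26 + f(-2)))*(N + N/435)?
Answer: 2560555/11487728 ≈ 0.22289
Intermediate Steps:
f(D) = -7 + D
W(N) = 436*N*(17 + N)/435 (W(N) = (N + (26 + (-7 - 2)))*(N + N/435) = (N + (26 - 9))*(N + N*(1/435)) = (N + 17)*(N + N/435) = (17 + N)*(436*N/435) = 436*N*(17 + N)/435)
194249/W(O) = 194249/(((436/435)*(-941)*(17 - 941))) = 194249/(((436/435)*(-941)*(-924))) = 194249/(126365008/145) = 194249*(145/126365008) = 2560555/11487728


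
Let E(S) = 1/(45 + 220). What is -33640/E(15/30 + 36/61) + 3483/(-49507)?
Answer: -441335105683/49507 ≈ -8.9146e+6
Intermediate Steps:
E(S) = 1/265
-33640/E(15/30 + 36/61) + 3483/(-49507) = -33640/1/265 + 3483/(-49507) = -33640*265 + 3483*(-1/49507) = -8914600 - 3483/49507 = -441335105683/49507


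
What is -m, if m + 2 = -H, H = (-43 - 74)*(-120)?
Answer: 14042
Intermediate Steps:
H = 14040 (H = -117*(-120) = 14040)
m = -14042 (m = -2 - 1*14040 = -2 - 14040 = -14042)
-m = -1*(-14042) = 14042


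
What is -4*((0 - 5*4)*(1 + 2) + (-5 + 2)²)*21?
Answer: 4284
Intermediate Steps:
-4*((0 - 5*4)*(1 + 2) + (-5 + 2)²)*21 = -4*((0 - 20)*3 + (-3)²)*21 = -4*(-20*3 + 9)*21 = -4*(-60 + 9)*21 = -4*(-51)*21 = 204*21 = 4284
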